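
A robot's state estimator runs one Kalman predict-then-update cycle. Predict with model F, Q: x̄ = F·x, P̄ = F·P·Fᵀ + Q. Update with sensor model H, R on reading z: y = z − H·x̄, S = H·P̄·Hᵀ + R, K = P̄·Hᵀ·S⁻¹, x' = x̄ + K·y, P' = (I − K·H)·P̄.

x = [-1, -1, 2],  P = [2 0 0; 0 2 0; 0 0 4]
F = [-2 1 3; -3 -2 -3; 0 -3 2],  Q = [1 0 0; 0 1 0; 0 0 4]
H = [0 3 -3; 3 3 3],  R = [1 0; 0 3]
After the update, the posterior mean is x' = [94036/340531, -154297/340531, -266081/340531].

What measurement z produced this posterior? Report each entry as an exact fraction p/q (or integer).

x̄ = F·x = [7, -1, 7]
P̄ = F·P·Fᵀ + Q = [47 -28 18; -28 63 -12; 18 -12 38]
S = H·P̄·Hᵀ + R = [1126 -189; -189 939]
K = P̄·Hᵀ·S⁻¹ = [-36201/340531 32968/340531; 74772/340531 40073/340531; -38634/340531 40094/340531]
x' − x̄ = [-2289681/340531, 186234/340531, -2649798/340531] = K·y
y = (KᵀK)⁻¹·Kᵀ·(x' − x̄) = [25, -42]
z = y + H·x̄ = [25, -42] + [-24, 39] = [1, -3]

z = [1, -3]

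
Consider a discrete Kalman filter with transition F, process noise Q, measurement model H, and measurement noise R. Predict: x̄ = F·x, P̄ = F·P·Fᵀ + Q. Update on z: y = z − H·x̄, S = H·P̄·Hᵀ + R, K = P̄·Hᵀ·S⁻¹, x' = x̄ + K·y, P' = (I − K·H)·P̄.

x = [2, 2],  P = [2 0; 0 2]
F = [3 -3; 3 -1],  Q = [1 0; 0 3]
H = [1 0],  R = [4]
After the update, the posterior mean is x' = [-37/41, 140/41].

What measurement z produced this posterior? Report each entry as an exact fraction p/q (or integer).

z = [-1]

x̄ = F·x = [0, 4]
P̄ = F·P·Fᵀ + Q = [37 24; 24 23]
S = H·P̄·Hᵀ + R = [41]
K = P̄·Hᵀ·S⁻¹ = [37/41; 24/41]
x' − x̄ = [-37/41, -24/41] = K·y
y = (KᵀK)⁻¹·Kᵀ·(x' − x̄) = [-1]
z = y + H·x̄ = [-1] + [0] = [-1]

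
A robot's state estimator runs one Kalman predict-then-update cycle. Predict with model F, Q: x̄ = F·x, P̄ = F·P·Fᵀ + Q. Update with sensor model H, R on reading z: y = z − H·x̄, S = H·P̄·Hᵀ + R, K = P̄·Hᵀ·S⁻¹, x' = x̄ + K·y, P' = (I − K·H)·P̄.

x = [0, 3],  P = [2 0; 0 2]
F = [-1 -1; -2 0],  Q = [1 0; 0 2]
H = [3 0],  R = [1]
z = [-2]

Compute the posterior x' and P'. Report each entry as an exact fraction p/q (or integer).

x̄ = F·x = [-3, 0]
P̄ = F·P·Fᵀ + Q = [5 4; 4 10]
y = z − H·x̄ = [7]
S = H·P̄·Hᵀ + R = [46]
K = P̄·Hᵀ·S⁻¹ = [15/46; 6/23]
x' = x̄ + K·y = [-33/46, 42/23]
P' = (I − K·H)·P̄ = [5/46 2/23; 2/23 158/23]

x' = [-33/46, 42/23]
P' = [5/46 2/23; 2/23 158/23]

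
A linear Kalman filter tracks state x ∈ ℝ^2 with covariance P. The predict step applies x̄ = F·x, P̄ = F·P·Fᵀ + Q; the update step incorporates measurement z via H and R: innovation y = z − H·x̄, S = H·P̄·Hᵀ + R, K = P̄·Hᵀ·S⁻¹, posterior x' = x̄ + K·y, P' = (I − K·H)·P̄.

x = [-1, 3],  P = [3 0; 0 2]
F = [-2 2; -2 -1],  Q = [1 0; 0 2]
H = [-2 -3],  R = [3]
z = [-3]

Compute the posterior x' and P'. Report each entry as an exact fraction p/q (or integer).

x' = [652/109, -967/327]
P' = [837/109 -536/109; -536/109 1136/327]

x̄ = F·x = [8, -1]
P̄ = F·P·Fᵀ + Q = [21 8; 8 16]
y = z − H·x̄ = [10]
S = H·P̄·Hᵀ + R = [327]
K = P̄·Hᵀ·S⁻¹ = [-22/109; -64/327]
x' = x̄ + K·y = [652/109, -967/327]
P' = (I − K·H)·P̄ = [837/109 -536/109; -536/109 1136/327]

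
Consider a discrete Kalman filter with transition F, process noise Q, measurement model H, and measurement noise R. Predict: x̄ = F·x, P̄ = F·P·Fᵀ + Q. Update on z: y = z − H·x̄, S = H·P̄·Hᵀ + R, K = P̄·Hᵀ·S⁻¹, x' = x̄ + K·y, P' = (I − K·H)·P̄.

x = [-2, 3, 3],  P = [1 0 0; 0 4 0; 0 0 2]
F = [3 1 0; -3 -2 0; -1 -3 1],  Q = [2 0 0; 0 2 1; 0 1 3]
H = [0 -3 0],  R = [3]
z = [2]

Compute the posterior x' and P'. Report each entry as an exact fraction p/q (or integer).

x̄ = F·x = [-3, 0, -4]
P̄ = F·P·Fᵀ + Q = [15 -17 -15; -17 27 28; -15 28 42]
y = z − H·x̄ = [2]
S = H·P̄·Hᵀ + R = [246]
K = P̄·Hᵀ·S⁻¹ = [17/82; -27/82; -14/41]
x' = x̄ + K·y = [-106/41, -27/41, -192/41]
P' = (I − K·H)·P̄ = [363/82 -17/82 99/41; -17/82 27/82 14/41; 99/41 14/41 546/41]

x' = [-106/41, -27/41, -192/41]
P' = [363/82 -17/82 99/41; -17/82 27/82 14/41; 99/41 14/41 546/41]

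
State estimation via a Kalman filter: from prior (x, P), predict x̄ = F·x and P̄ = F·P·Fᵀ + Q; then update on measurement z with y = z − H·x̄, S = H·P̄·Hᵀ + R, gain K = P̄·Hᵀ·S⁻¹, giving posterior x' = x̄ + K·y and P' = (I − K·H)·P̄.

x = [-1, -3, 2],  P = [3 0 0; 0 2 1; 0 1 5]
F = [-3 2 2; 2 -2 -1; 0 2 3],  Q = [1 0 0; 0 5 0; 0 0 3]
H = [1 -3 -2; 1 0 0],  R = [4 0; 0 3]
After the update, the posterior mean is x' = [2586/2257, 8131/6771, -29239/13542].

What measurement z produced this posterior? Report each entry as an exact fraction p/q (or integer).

x̄ = F·x = [1, 2, 0]
P̄ = F·P·Fᵀ + Q = [64 -42 48; -42 34 -31; 48 -31 68]
S = H·P̄·Hᵀ + R = [334 94; 94 67]
K = P̄·Hᵀ·S⁻¹ = [47/2257 2090/2257; -773/6771 -3160/6771; -4177/13542 7781/6771]
x' − x̄ = [329/2257, -5411/6771, -29239/13542] = K·y
y = (KᵀK)⁻¹·Kᵀ·(x' − x̄) = [7, 0]
z = y + H·x̄ = [7, 0] + [-5, 1] = [2, 1]

z = [2, 1]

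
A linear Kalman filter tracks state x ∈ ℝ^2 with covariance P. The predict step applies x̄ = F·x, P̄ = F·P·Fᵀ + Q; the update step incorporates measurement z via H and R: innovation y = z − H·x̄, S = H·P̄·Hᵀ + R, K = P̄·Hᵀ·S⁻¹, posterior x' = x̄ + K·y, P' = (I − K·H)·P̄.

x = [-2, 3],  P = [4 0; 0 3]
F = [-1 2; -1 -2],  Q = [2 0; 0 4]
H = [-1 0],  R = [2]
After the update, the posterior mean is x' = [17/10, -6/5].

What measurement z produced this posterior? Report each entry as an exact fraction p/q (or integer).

z = [-1]

x̄ = F·x = [8, -4]
P̄ = F·P·Fᵀ + Q = [18 -8; -8 20]
S = H·P̄·Hᵀ + R = [20]
K = P̄·Hᵀ·S⁻¹ = [-9/10; 2/5]
x' − x̄ = [-63/10, 14/5] = K·y
y = (KᵀK)⁻¹·Kᵀ·(x' − x̄) = [7]
z = y + H·x̄ = [7] + [-8] = [-1]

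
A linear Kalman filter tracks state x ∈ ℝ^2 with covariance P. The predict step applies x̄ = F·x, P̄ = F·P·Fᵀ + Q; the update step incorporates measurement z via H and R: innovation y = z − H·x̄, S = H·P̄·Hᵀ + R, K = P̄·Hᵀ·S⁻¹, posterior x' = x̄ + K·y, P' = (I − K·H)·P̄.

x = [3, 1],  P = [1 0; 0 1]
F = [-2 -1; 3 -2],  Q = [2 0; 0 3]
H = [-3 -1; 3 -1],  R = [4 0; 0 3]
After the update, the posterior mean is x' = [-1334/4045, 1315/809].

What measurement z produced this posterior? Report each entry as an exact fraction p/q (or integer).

z = [-1, -2]

x̄ = F·x = [-7, 7]
P̄ = F·P·Fᵀ + Q = [7 -4; -4 16]
S = H·P̄·Hᵀ + R = [59 -47; -47 106]
K = P̄·Hᵀ·S⁻¹ = [-627/4045 676/4045; -348/809 -368/809]
x' − x̄ = [26981/4045, -4348/809] = K·y
y = (KᵀK)⁻¹·Kᵀ·(x' − x̄) = [-15, 26]
z = y + H·x̄ = [-15, 26] + [14, -28] = [-1, -2]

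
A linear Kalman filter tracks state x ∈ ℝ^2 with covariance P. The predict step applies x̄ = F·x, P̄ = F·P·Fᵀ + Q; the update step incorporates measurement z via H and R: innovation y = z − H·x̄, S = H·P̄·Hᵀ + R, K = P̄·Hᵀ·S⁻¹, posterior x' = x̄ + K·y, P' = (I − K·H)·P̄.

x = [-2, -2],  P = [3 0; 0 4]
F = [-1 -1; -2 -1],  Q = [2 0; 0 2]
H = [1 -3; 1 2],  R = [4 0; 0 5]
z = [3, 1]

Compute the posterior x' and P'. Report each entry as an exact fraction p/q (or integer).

x' = [3501/2609, -766/2609]
P' = [3962/2609 634/2609; 634/2609 918/2609]

x̄ = F·x = [4, 6]
P̄ = F·P·Fᵀ + Q = [9 10; 10 18]
y = z − H·x̄ = [17, -15]
S = H·P̄·Hᵀ + R = [115 -109; -109 126]
K = P̄·Hᵀ·S⁻¹ = [515/2609 1046/2609; -530/2609 494/2609]
x' = x̄ + K·y = [3501/2609, -766/2609]
P' = (I − K·H)·P̄ = [3962/2609 634/2609; 634/2609 918/2609]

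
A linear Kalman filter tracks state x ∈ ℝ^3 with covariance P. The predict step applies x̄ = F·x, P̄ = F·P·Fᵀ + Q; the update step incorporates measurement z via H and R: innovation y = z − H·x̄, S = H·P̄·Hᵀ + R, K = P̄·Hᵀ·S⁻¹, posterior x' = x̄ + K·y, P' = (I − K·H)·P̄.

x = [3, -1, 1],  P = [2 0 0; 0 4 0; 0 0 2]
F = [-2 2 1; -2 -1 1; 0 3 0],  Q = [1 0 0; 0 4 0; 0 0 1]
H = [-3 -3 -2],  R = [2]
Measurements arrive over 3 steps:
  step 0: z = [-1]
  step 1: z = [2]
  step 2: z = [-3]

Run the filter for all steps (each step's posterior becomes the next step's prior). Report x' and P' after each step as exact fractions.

step 0: x' = [17/49, -100/49, 439/147], P' = [108/49 -226/49 186/49; -226/49 3978/245 -852/49; 186/49 -852/49 3019/147]
step 1: x' = [-302329/243693, 1008899/243693, -1304188/243693], P' = [879829/243693 -2683703/243693 2756980/243693; -2683703/243693 11036203/243693 -12546782/243693; 2756980/243693 -12546782/243693 14756599/243693]
step 2: x' = [91816880/65319333, -246519073/65319333, 330724261/65319333], P' = [227613307/43546222 -805363939/43546222 2630579113/130638666; -805363939/43546222 3479912135/43546222 -12060284105/130638666; 2630579113/130638666 -12060284105/130638666 4733656507/43546222]

step 0: x̄ = F·x = [-7, -4, -3]
step 0: P̄ = F·P·Fᵀ + Q = [27 2 24; 2 18 -12; 24 -12 37]
step 0: y = z − H·x̄ = [-40]
step 0: S = H·P̄·Hᵀ + R = [735]
step 0: K = P̄·Hᵀ·S⁻¹ = [-9/49; -12/245; -22/147]
step 0: x' = x̄ + K·y = [17/49, -100/49, 439/147]
step 0: P' = (I − K·H)·P̄ = [108/49 -226/49 186/49; -226/49 3978/245 -852/49; 186/49 -852/49 3019/147]
step 1: x̄ = F·x = [-263/147, 13/3, -300/49]
step 1: P̄ = F·P·Fᵀ + Q = [34886/735 -397/15 17868/245; -397/15 761/15 -366/5; 17868/245 -366/5 36047/245]
step 1: y = z − H·x̄ = [-128/49]
step 1: S = H·P̄·Hᵀ + R = [243693/245]
step 1: K = P̄·Hᵀ·S⁻¹ = [-51169/243693; 18032/243693; -71896/243693]
step 1: x' = x̄ + K·y = [-302329/243693, 1008899/243693, -1304188/243693]
step 1: P' = (I − K·H)·P̄ = [879829/243693 -2683703/243693 2756980/243693; -2683703/243693 11036203/243693 -12546782/243693; 2756980/243693 -12546782/243693 14756599/243693]
step 2: x̄ = F·x = [1318268/243693, -1708429/243693, 1008899/81231]
step 2: P̄ = F·P·Fᵀ + Q = [22918996/243693 -22003787/243693 14893030/81231; -22003787/243693 33617722/243693 -18215579/81231; 14893030/81231 -18215579/81231 11063280/27077]
step 2: y = z − H·x̄ = [1383944/81231]
step 2: S = H·P̄·Hᵀ + R = [43546222/27077]
step 2: K = P̄·Hᵀ·S⁻¹ = [-30701269/130638666; 24817223/130638666; -18804011/43546222]
step 2: x' = x̄ + K·y = [91816880/65319333, -246519073/65319333, 330724261/65319333]
step 2: P' = (I − K·H)·P̄ = [227613307/43546222 -805363939/43546222 2630579113/130638666; -805363939/43546222 3479912135/43546222 -12060284105/130638666; 2630579113/130638666 -12060284105/130638666 4733656507/43546222]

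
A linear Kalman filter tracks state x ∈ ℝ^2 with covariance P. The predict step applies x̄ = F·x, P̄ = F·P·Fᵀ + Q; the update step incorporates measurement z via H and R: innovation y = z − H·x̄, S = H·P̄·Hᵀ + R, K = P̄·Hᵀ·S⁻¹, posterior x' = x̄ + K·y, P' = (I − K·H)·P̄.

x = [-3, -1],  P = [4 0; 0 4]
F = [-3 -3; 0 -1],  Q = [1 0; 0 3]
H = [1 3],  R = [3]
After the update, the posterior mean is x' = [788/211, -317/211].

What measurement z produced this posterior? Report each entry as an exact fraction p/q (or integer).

x̄ = F·x = [12, 1]
P̄ = F·P·Fᵀ + Q = [73 12; 12 7]
S = H·P̄·Hᵀ + R = [211]
K = P̄·Hᵀ·S⁻¹ = [109/211; 33/211]
x' − x̄ = [-1744/211, -528/211] = K·y
y = (KᵀK)⁻¹·Kᵀ·(x' − x̄) = [-16]
z = y + H·x̄ = [-16] + [15] = [-1]

z = [-1]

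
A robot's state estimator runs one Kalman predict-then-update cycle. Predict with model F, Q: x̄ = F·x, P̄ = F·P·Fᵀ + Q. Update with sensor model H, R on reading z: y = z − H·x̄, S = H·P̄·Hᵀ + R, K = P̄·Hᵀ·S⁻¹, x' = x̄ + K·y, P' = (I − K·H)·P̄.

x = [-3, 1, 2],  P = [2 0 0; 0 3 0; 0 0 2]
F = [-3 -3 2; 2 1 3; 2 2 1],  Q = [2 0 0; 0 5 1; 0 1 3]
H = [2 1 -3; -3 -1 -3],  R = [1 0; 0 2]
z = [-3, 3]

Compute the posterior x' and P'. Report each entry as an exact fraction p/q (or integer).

x' = [-2263/6163, -12348/6163, 476/6163]
P' = [17633/12326 -41341/12326 -1544/6163; -41341/12326 105709/12326 8279/12326; -1544/6163 8279/12326 3121/24652]

x̄ = F·x = [10, 1, -2]
P̄ = F·P·Fᵀ + Q = [55 -9 -26; -9 34 21; -26 21 25]
y = z − H·x̄ = [-30, 28]
S = H·P̄·Hᵀ + R = [630 -172; -172 360]
K = P̄·Hᵀ·S⁻¹ = [3189/12326 -1147/12326; -905/6163 -6523/24652; -5157/24652 -7393/49304]
x' = x̄ + K·y = [-2263/6163, -12348/6163, 476/6163]
P' = (I − K·H)·P̄ = [17633/12326 -41341/12326 -1544/6163; -41341/12326 105709/12326 8279/12326; -1544/6163 8279/12326 3121/24652]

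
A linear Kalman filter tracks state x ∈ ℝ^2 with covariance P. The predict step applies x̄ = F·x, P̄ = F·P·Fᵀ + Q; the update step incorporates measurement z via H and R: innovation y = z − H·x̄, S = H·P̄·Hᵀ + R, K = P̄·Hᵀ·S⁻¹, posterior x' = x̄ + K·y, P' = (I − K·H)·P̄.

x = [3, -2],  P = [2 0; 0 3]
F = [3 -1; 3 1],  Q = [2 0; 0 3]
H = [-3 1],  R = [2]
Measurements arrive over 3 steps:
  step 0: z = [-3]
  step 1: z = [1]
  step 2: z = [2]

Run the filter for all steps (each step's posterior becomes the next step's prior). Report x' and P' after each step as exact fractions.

step 0: x' = [331/143, 518/143], P' = [373/143 1011/143; 1011/143 2991/143]
step 1: x' = [52763/16045, 34844/3209], P' = [51212/16045 30192/3209; 30192/3209 95274/3209]
step 2: x' = [1906747/2588507, 11593679/2588507], P' = [7609588/2588507 22416192/2588507; 22416192/2588507 71123694/2588507]

step 0: x̄ = F·x = [11, 7]
step 0: P̄ = F·P·Fᵀ + Q = [23 15; 15 24]
step 0: y = z − H·x̄ = [23]
step 0: S = H·P̄·Hᵀ + R = [143]
step 0: K = P̄·Hᵀ·S⁻¹ = [-54/143; -21/143]
step 0: x' = x̄ + K·y = [331/143, 518/143]
step 0: P' = (I − K·H)·P̄ = [373/143 1011/143; 1011/143 2991/143]
step 1: x̄ = F·x = [475/143, 1511/143]
step 1: P̄ = F·P·Fᵀ + Q = [568/143 366/143; 366/143 12843/143]
step 1: y = z − H·x̄ = [57/143]
step 1: S = H·P̄·Hᵀ + R = [16045/143]
step 1: K = P̄·Hᵀ·S⁻¹ = [-1338/16045; 2349/3209]
step 1: x' = x̄ + K·y = [52763/16045, 34844/3209]
step 1: P' = (I − K·H)·P̄ = [51212/16045 30192/3209; 30192/3209 95274/3209]
step 2: x̄ = F·x = [-15931/16045, 332509/16045]
step 2: P̄ = F·P·Fᵀ + Q = [63608/16045 -15462/16045; -15462/16045 1891173/16045]
step 2: y = z − H·x̄ = [-348212/16045]
step 2: S = H·P̄·Hᵀ + R = [2588507/16045]
step 2: K = P̄·Hᵀ·S⁻¹ = [-206286/2588507; 1937559/2588507]
step 2: x' = x̄ + K·y = [1906747/2588507, 11593679/2588507]
step 2: P' = (I − K·H)·P̄ = [7609588/2588507 22416192/2588507; 22416192/2588507 71123694/2588507]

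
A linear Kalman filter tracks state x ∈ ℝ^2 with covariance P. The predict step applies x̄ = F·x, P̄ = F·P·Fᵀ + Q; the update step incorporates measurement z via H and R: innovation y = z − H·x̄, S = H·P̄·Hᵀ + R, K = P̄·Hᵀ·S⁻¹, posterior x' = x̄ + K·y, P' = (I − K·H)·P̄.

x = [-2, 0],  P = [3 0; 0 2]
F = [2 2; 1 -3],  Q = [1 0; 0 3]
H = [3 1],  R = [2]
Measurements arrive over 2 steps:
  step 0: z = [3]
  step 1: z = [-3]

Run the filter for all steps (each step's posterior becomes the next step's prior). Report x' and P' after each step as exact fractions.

step 0: x' = [253/179, -256/179], P' = [510/179 -1416/179; -1416/179 4260/179]
step 1: x' = [-10629/1591, 27884/1591], P' = [146905/6364 -430881/6364; -430881/6364 1275153/6364]

step 0: x̄ = F·x = [-4, -2]
step 0: P̄ = F·P·Fᵀ + Q = [21 -6; -6 24]
step 0: y = z − H·x̄ = [17]
step 0: S = H·P̄·Hᵀ + R = [179]
step 0: K = P̄·Hᵀ·S⁻¹ = [57/179; 6/179]
step 0: x' = x̄ + K·y = [253/179, -256/179]
step 0: P' = (I − K·H)·P̄ = [510/179 -1416/179; -1416/179 4260/179]
step 1: x̄ = F·x = [-6/179, 1021/179]
step 1: P̄ = F·P·Fᵀ + Q = [7931/179 -18876/179; -18876/179 47883/179]
step 1: y = z − H·x̄ = [-1540/179]
step 1: S = H·P̄·Hᵀ + R = [6364/179]
step 1: K = P̄·Hᵀ·S⁻¹ = [4917/6364; -8745/6364]
step 1: x' = x̄ + K·y = [-10629/1591, 27884/1591]
step 1: P' = (I − K·H)·P̄ = [146905/6364 -430881/6364; -430881/6364 1275153/6364]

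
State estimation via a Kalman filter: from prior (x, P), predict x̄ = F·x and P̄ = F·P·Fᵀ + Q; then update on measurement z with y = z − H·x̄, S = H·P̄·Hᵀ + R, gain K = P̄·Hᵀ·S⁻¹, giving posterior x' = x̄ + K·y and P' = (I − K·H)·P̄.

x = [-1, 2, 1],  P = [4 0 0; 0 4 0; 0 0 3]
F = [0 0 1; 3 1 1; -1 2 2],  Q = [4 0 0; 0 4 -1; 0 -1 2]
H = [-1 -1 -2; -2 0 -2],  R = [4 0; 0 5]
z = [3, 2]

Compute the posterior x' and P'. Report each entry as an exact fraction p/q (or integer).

x̄ = F·x = [1, 0, 7]
P̄ = F·P·Fᵀ + Q = [7 3 6; 3 47 1; 6 1 34]
y = z − H·x̄ = [18, 18]
S = H·P̄·Hᵀ + R = [228 194; 194 217]
K = P̄·Hᵀ·S⁻¹ = [27/1184 -83/592; -2433/2960 1033/1480; -151/2368 -369/1184]
x' = x̄ + K·y = [-659/592, -3303/1480, 287/1184]
P' = (I − K·H)·P̄ = [2283/592 907/296 -4151/1184; 907/296 7283/740 -2847/592; -4151/1184 -2847/592 10147/2368]

x' = [-659/592, -3303/1480, 287/1184]
P' = [2283/592 907/296 -4151/1184; 907/296 7283/740 -2847/592; -4151/1184 -2847/592 10147/2368]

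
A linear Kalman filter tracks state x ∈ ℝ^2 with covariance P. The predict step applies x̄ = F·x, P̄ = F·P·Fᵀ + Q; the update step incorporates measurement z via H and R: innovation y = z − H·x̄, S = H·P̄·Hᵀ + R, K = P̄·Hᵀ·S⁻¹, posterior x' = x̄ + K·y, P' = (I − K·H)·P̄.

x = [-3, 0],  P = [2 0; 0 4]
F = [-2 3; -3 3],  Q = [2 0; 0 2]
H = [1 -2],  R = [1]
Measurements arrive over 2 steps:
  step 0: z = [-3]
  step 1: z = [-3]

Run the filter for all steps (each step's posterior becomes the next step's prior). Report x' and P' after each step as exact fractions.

step 0: x' = [24/79, 135/79], P' = [1134/79 592/79; 592/79 328/79]
step 1: x' = [33951/7757, 28647/7757], P' = [34686/7757 17948/7757; 17948/7757 11196/7757]

step 0: x̄ = F·x = [6, 9]
step 0: P̄ = F·P·Fᵀ + Q = [46 48; 48 56]
step 0: y = z − H·x̄ = [9]
step 0: S = H·P̄·Hᵀ + R = [79]
step 0: K = P̄·Hᵀ·S⁻¹ = [-50/79; -64/79]
step 0: x' = x̄ + K·y = [24/79, 135/79]
step 0: P' = (I − K·H)·P̄ = [1134/79 592/79; 592/79 328/79]
step 1: x̄ = F·x = [357/79, 333/79]
step 1: P̄ = F·P·Fᵀ + Q = [542/79 876/79; 876/79 2660/79]
step 1: y = z − H·x̄ = [72/79]
step 1: S = H·P̄·Hᵀ + R = [7757/79]
step 1: K = P̄·Hᵀ·S⁻¹ = [-1210/7757; -4444/7757]
step 1: x' = x̄ + K·y = [33951/7757, 28647/7757]
step 1: P' = (I − K·H)·P̄ = [34686/7757 17948/7757; 17948/7757 11196/7757]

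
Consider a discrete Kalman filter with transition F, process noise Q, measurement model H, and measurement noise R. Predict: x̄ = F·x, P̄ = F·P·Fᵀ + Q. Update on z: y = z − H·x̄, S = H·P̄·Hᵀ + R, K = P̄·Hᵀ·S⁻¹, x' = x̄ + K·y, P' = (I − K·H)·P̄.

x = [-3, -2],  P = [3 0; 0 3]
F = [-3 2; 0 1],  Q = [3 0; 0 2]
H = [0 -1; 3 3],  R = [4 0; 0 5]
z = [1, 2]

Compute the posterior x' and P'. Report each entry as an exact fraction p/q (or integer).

x' = [3151/1245, -6803/3735]
P' = [886/415 -2048/1245; -2048/1245 6364/3735]

x̄ = F·x = [5, -2]
P̄ = F·P·Fᵀ + Q = [42 6; 6 5]
y = z − H·x̄ = [-1, -7]
S = H·P̄·Hᵀ + R = [9 -33; -33 536]
K = P̄·Hᵀ·S⁻¹ = [512/1245 122/415; -1591/3735 44/1245]
x' = x̄ + K·y = [3151/1245, -6803/3735]
P' = (I − K·H)·P̄ = [886/415 -2048/1245; -2048/1245 6364/3735]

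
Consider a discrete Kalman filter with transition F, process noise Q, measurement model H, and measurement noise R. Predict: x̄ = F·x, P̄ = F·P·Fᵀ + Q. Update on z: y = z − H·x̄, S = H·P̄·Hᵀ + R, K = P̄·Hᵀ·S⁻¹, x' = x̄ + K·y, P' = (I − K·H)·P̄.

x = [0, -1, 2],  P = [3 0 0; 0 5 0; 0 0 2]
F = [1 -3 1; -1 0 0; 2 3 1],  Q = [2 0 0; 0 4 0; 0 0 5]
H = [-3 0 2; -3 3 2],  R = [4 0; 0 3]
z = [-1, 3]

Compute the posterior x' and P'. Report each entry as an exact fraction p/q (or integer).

x' = [95731/81871, 99300/81871, 110109/81871]
P' = [405540/81871 -9966/81871 602952/81871; -9966/81871 57253/81871 -63969/81871; 602952/81871 -63969/81871 973398/81871]

x̄ = F·x = [5, 0, -1]
P̄ = F·P·Fᵀ + Q = [52 -3 -37; -3 7 -6; -37 -6 64]
y = z − H·x̄ = [16, 20]
S = H·P̄·Hᵀ + R = [1172 1159; 1159 1216]
K = P̄·Hᵀ·S⁻¹ = [-141/4309 -13538/81871; -1290/4309 24573/81871; 1815/4309 -17989/81871]
x' = x̄ + K·y = [95731/81871, 99300/81871, 110109/81871]
P' = (I − K·H)·P̄ = [405540/81871 -9966/81871 602952/81871; -9966/81871 57253/81871 -63969/81871; 602952/81871 -63969/81871 973398/81871]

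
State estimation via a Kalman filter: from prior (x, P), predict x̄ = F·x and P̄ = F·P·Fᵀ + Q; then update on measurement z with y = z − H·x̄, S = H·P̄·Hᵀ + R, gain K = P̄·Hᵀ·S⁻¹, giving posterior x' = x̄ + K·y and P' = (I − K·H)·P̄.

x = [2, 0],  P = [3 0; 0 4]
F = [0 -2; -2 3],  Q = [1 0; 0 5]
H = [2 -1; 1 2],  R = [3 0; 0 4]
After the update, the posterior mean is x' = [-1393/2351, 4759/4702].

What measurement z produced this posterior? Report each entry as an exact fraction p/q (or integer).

x̄ = F·x = [0, -4]
P̄ = F·P·Fᵀ + Q = [17 -24; -24 53]
S = H·P̄·Hᵀ + R = [220 -144; -144 137]
K = P̄·Hᵀ·S⁻¹ = [1741/4702 383/2351; -2029/9404 874/2351]
x' − x̄ = [-1393/2351, 23567/4702] = K·y
y = (KᵀK)⁻¹·Kᵀ·(x' − x̄) = [-6, 10]
z = y + H·x̄ = [-6, 10] + [4, -8] = [-2, 2]

z = [-2, 2]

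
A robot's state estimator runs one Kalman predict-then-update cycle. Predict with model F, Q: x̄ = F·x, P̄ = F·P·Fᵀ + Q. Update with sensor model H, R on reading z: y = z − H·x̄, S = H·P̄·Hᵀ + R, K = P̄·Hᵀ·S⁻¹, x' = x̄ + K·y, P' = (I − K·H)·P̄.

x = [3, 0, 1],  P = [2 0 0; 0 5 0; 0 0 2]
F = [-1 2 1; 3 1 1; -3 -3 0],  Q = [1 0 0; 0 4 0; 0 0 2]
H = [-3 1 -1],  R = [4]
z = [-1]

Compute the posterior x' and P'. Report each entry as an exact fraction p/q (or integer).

x' = [752/209, 86/19, -1205/209]
P' = [3200/209 294/19 -6186/209; 294/19 375/19 -523/19; -6186/209 -523/19 12909/209]

x̄ = F·x = [-2, 10, -9]
P̄ = F·P·Fᵀ + Q = [25 6 -24; 6 29 -33; -24 -33 65]
y = z − H·x̄ = [-26]
S = H·P̄·Hᵀ + R = [209]
K = P̄·Hᵀ·S⁻¹ = [-45/209; 4/19; -26/209]
x' = x̄ + K·y = [752/209, 86/19, -1205/209]
P' = (I − K·H)·P̄ = [3200/209 294/19 -6186/209; 294/19 375/19 -523/19; -6186/209 -523/19 12909/209]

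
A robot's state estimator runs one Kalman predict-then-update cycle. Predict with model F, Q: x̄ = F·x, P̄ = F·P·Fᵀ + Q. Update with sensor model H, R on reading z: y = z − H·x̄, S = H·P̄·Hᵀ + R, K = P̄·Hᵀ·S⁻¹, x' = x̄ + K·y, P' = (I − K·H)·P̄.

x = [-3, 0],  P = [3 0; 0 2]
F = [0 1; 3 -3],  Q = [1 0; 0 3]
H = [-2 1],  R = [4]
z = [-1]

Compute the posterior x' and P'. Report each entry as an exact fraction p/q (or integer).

x' = [-12/11, -39/11]
P' = [15/11 24/11; 24/11 78/11]

x̄ = F·x = [0, -9]
P̄ = F·P·Fᵀ + Q = [3 -6; -6 48]
y = z − H·x̄ = [8]
S = H·P̄·Hᵀ + R = [88]
K = P̄·Hᵀ·S⁻¹ = [-3/22; 15/22]
x' = x̄ + K·y = [-12/11, -39/11]
P' = (I − K·H)·P̄ = [15/11 24/11; 24/11 78/11]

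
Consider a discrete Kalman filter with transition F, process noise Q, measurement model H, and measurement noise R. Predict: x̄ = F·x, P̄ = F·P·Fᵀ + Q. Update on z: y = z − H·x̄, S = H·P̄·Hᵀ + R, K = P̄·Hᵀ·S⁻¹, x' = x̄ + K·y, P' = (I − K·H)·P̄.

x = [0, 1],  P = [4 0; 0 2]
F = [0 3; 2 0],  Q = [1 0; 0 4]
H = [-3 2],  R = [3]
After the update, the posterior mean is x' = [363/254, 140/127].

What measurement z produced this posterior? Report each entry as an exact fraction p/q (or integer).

z = [-2]

x̄ = F·x = [3, 0]
P̄ = F·P·Fᵀ + Q = [19 0; 0 20]
S = H·P̄·Hᵀ + R = [254]
K = P̄·Hᵀ·S⁻¹ = [-57/254; 20/127]
x' − x̄ = [-399/254, 140/127] = K·y
y = (KᵀK)⁻¹·Kᵀ·(x' − x̄) = [7]
z = y + H·x̄ = [7] + [-9] = [-2]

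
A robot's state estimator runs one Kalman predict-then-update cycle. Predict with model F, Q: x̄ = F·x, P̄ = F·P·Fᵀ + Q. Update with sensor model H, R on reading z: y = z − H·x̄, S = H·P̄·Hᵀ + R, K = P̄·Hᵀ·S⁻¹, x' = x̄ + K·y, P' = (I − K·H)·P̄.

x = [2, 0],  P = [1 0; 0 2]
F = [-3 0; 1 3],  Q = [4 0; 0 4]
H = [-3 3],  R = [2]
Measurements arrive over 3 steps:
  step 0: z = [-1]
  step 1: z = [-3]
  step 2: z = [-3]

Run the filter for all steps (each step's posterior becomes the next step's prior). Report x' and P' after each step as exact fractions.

step 0: x' = [-54/19, -119/38], P' = [659/95 651/95; 651/95 664/95]
step 1: x' = [20529/592652, -579633/592652], P' = [724999/296326 696705/296326; 696705/296326 734219/296326]
step 2: x' = [-296019243/336287999, -633371373/336287999], P' = [822871484/336287999 790560210/336287999; 790560210/336287999 832847902/336287999]

step 0: x̄ = F·x = [-6, 2]
step 0: P̄ = F·P·Fᵀ + Q = [13 -3; -3 23]
step 0: y = z − H·x̄ = [-25]
step 0: S = H·P̄·Hᵀ + R = [380]
step 0: K = P̄·Hᵀ·S⁻¹ = [-12/95; 39/190]
step 0: x' = x̄ + K·y = [-54/19, -119/38]
step 0: P' = (I − K·H)·P̄ = [659/95 651/95; 651/95 664/95]
step 1: x̄ = F·x = [162/19, -465/38]
step 1: P̄ = F·P·Fᵀ + Q = [6311/95 -7836/95; -7836/95 10921/95]
step 1: y = z − H·x̄ = [2253/38]
step 1: S = H·P̄·Hᵀ + R = [296326/95]
step 1: K = P̄·Hᵀ·S⁻¹ = [-42441/296326; 56271/296326]
step 1: x' = x̄ + K·y = [20529/592652, -579633/592652]
step 1: P' = (I − K·H)·P̄ = [724999/296326 696705/296326; 696705/296326 734219/296326]
step 2: x̄ = F·x = [-61587/592652, -859185/296326]
step 2: P̄ = F·P·Fᵀ + Q = [7710295/296326 -4222671/148163; -4222671/148163 6349252/148163]
step 2: y = z − H·x̄ = [3192393/592652]
step 2: S = H·P̄·Hᵀ + R = [336287999/296326]
step 2: K = P̄·Hᵀ·S⁻¹ = [-48466911/336287999; 63431538/336287999]
step 2: x' = x̄ + K·y = [-296019243/336287999, -633371373/336287999]
step 2: P' = (I − K·H)·P̄ = [822871484/336287999 790560210/336287999; 790560210/336287999 832847902/336287999]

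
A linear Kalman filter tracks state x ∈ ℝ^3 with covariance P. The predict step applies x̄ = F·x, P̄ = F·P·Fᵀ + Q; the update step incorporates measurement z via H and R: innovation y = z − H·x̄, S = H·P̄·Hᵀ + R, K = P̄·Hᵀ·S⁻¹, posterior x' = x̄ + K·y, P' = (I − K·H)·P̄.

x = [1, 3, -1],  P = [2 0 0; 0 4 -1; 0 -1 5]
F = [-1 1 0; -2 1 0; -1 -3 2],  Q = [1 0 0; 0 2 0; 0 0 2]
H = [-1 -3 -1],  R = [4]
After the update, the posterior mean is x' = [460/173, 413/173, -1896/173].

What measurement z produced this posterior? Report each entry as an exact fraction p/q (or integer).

x̄ = F·x = [2, 1, -12]
P̄ = F·P·Fᵀ + Q = [7 8 -12; 8 14 -10; -12 -10 72]
S = H·P̄·Hᵀ + R = [173]
K = P̄·Hᵀ·S⁻¹ = [-19/173; -40/173; -30/173]
x' − x̄ = [114/173, 240/173, 180/173] = K·y
y = (KᵀK)⁻¹·Kᵀ·(x' − x̄) = [-6]
z = y + H·x̄ = [-6] + [7] = [1]

z = [1]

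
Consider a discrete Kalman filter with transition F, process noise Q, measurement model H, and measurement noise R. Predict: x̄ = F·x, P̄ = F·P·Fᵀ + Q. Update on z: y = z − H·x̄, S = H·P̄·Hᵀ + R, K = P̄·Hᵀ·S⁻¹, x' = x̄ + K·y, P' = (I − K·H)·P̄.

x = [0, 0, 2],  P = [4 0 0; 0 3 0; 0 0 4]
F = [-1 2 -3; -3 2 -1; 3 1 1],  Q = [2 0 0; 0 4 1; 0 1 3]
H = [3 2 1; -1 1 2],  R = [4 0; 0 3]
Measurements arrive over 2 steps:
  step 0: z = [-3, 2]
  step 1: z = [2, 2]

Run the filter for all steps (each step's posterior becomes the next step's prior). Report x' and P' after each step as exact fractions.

step 0: x̄ = F·x = [-6, -2, 2]
step 0: P̄ = F·P·Fᵀ + Q = [54 36 -18; 36 56 -33; -18 -33 46]
step 0: y = z − H·x̄ = [17, -6]
step 0: S = H·P̄·Hᵀ + R = [952 -177; -177 165]
step 0: K = P̄·Hᵀ·S⁻¹ = [8694/41917 -4392/41917; 7571/41917 -10693/125751; 473/41917 60206/125751]
step 0: x' = x̄ + K·y = [-77352/41917, 66259/41917, -28537/41917]
step 0: P' = (I − K·H)·P̄ = [148446/41917 -318798/41917 227034/41917; -318798/41917 2302847/125751 -1645660/125751; 227034/41917 -1645660/125751 1253690/125751]
step 1: x̄ = F·x = [295481/41917, 393111/41917, -194334/41917]
step 1: P̄ = F·P·Fᵀ + Q = [48851546/125751 41935924/125751 -10438720/125751; 41935924/125751 37122104/125751 -9131741/125751; -10438720/125751 -9131741/125751 2998760/125751]
step 1: y = z − H·x̄ = [-1394497/41917, 374872/41917]
step 1: S = H·P̄·Hᵀ + R = [995725898/125751 -40743097/41917; -40743097/41917 6567337/41917]
step 1: K = P̄·Hᵀ·S⁻¹ = [7451830384/37198932947 -6245063270/37198932947; 7481374997/37198932947 2841951103/37198932947; -198116243/37198932947 12562370440/37198932947]
step 1: x' = x̄ + K·y = [-41536287593/37198932947, 125388807272/37198932947, -53521578291/37198932947]
step 1: P' = (I − K·H)·P̄ = [34547912678/37198932947 -54495185288/37198932947 35153954078/37198932947; -54495185288/37198932947 144263814561/37198932947 -95116573270/37198932947; 35153954078/37198932947 -95116573270/37198932947 83978819334/37198932947]

step 0: x' = [-77352/41917, 66259/41917, -28537/41917], P' = [148446/41917 -318798/41917 227034/41917; -318798/41917 2302847/125751 -1645660/125751; 227034/41917 -1645660/125751 1253690/125751]
step 1: x' = [-41536287593/37198932947, 125388807272/37198932947, -53521578291/37198932947], P' = [34547912678/37198932947 -54495185288/37198932947 35153954078/37198932947; -54495185288/37198932947 144263814561/37198932947 -95116573270/37198932947; 35153954078/37198932947 -95116573270/37198932947 83978819334/37198932947]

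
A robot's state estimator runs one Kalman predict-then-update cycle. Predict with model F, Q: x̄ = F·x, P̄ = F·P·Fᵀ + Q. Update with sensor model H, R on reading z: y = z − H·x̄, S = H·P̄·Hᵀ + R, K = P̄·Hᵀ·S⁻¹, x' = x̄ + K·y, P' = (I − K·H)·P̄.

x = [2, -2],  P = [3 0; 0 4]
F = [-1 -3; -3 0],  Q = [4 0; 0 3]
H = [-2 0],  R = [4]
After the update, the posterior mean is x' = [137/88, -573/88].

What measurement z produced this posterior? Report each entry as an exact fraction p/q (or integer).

x̄ = F·x = [4, -6]
P̄ = F·P·Fᵀ + Q = [43 9; 9 30]
S = H·P̄·Hᵀ + R = [176]
K = P̄·Hᵀ·S⁻¹ = [-43/88; -9/88]
x' − x̄ = [-215/88, -45/88] = K·y
y = (KᵀK)⁻¹·Kᵀ·(x' − x̄) = [5]
z = y + H·x̄ = [5] + [-8] = [-3]

z = [-3]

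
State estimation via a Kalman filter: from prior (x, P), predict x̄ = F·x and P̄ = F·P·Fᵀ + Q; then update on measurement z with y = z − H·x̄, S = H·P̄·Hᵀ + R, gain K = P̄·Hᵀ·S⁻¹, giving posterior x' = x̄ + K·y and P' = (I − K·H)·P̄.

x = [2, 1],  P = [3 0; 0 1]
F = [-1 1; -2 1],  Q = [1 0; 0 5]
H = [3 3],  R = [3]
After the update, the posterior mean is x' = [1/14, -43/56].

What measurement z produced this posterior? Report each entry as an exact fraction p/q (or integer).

x̄ = F·x = [-1, -3]
P̄ = F·P·Fᵀ + Q = [5 7; 7 18]
S = H·P̄·Hᵀ + R = [336]
K = P̄·Hᵀ·S⁻¹ = [3/28; 25/112]
x' − x̄ = [15/14, 125/56] = K·y
y = (KᵀK)⁻¹·Kᵀ·(x' − x̄) = [10]
z = y + H·x̄ = [10] + [-12] = [-2]

z = [-2]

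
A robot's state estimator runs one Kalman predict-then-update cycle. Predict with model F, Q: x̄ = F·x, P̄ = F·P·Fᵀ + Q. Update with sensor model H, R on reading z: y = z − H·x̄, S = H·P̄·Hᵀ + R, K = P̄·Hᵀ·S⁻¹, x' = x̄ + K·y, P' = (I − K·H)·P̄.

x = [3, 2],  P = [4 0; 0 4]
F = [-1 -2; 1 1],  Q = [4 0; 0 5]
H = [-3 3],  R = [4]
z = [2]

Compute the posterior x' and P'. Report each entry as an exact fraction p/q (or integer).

x' = [-199/553, 215/553]
P' = [1608/553 1464/553; 1464/553 1564/553]

x̄ = F·x = [-7, 5]
P̄ = F·P·Fᵀ + Q = [24 -12; -12 13]
y = z − H·x̄ = [-34]
S = H·P̄·Hᵀ + R = [553]
K = P̄·Hᵀ·S⁻¹ = [-108/553; 75/553]
x' = x̄ + K·y = [-199/553, 215/553]
P' = (I − K·H)·P̄ = [1608/553 1464/553; 1464/553 1564/553]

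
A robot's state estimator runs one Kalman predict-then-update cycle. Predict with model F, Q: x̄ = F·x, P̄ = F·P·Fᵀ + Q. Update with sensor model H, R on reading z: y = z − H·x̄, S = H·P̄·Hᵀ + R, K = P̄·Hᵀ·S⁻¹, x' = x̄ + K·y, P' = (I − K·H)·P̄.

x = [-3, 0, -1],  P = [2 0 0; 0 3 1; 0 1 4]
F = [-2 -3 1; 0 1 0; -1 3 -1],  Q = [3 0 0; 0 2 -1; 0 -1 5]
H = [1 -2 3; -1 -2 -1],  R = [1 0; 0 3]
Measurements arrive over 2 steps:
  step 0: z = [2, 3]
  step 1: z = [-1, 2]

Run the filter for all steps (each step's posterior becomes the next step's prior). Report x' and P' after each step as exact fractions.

step 0: x̄ = F·x = [5, 0, 4]
step 0: P̄ = F·P·Fᵀ + Q = [36 -8 -21; -8 5 7; -21 7 32]
step 0: y = z − H·x̄ = [-15, 12]
step 0: S = H·P̄·Hᵀ + R = [167 -56; -56 45]
step 0: K = P̄·Hᵀ·S⁻¹ = [-439/4379 -449/4379; -369/4379 -1335/4379; 1345/4379 -759/4379]
step 0: x' = x̄ + K·y = [23092/4379, -10485/4379, -11767/4379]
step 0: P' = (I − K·H)·P̄ = [153264/4379 -37756/4379 -76405/4379; -37756/4379 10987/4379 19787/4379; -76405/4379 19787/4379 39108/4379]
step 1: x̄ = F·x = [-26496/4379, -10485/4379, -42780/4379]
step 1: P̄ = F·P·Fᵀ + Q = [498010/4379 62338/4379 324122/4379; 62338/4379 19745/4379 46551/4379; 324122/4379 46551/4379 268154/4379]
step 1: y = z − H·x̄ = [129487/4379, -81488/4379]
step 1: S = H·P̄·Hᵀ + R = [4131523/4379 -2706184/4379; -2706184/4379 1942081/4379]
step 1: K = P̄·Hᵀ·S⁻¹ = [3899044/53309011 -20556232/53309011; -19627945/159927033 -39569227/159927033; 35677310/159927033 -6725314/159927033]
step 1: x' = x̄ + K·y = [175265172/53309011, -226988236/159927033, -382255822/159927033]
step 1: P' = (I − K·H)·P̄ = [419884026/53309011 -82332626/53309011 -193550078/53309011; -82332626/53309011 108718343/159927033 148268873/159927033; -193550078/53309011 148268873/159927033 304288430/159927033]

step 0: x' = [23092/4379, -10485/4379, -11767/4379], P' = [153264/4379 -37756/4379 -76405/4379; -37756/4379 10987/4379 19787/4379; -76405/4379 19787/4379 39108/4379]
step 1: x' = [175265172/53309011, -226988236/159927033, -382255822/159927033], P' = [419884026/53309011 -82332626/53309011 -193550078/53309011; -82332626/53309011 108718343/159927033 148268873/159927033; -193550078/53309011 148268873/159927033 304288430/159927033]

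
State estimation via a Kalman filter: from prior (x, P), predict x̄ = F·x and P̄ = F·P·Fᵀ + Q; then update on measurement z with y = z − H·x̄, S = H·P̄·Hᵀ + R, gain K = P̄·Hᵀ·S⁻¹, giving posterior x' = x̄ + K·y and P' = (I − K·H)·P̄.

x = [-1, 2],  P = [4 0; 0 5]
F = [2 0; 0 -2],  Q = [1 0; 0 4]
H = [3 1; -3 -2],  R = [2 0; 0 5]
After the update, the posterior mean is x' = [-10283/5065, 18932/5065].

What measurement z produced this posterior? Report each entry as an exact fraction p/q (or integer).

z = [-3, -3]

x̄ = F·x = [-2, -4]
P̄ = F·P·Fᵀ + Q = [17 0; 0 24]
S = H·P̄·Hᵀ + R = [179 -201; -201 254]
K = P̄·Hᵀ·S⁻¹ = [2703/5065 1122/5065; -3552/5065 -3768/5065]
x' − x̄ = [-153/5065, 39192/5065] = K·y
y = (KᵀK)⁻¹·Kᵀ·(x' − x̄) = [7, -17]
z = y + H·x̄ = [7, -17] + [-10, 14] = [-3, -3]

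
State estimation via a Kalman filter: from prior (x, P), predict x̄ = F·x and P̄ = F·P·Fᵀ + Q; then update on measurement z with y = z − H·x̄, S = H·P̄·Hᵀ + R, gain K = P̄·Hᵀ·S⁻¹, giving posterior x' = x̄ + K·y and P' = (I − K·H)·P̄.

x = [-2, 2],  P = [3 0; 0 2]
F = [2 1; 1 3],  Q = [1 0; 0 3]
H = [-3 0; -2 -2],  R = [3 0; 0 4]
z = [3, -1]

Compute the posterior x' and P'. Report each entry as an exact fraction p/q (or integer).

x' = [-1723/1514, 1390/757]
P' = [231/757 -204/757; -204/757 888/757]

x̄ = F·x = [-2, 4]
P̄ = F·P·Fᵀ + Q = [15 12; 12 24]
y = z − H·x̄ = [-3, 3]
S = H·P̄·Hᵀ + R = [138 162; 162 256]
K = P̄·Hᵀ·S⁻¹ = [-231/757 -27/1514; 204/757 -342/757]
x' = x̄ + K·y = [-1723/1514, 1390/757]
P' = (I − K·H)·P̄ = [231/757 -204/757; -204/757 888/757]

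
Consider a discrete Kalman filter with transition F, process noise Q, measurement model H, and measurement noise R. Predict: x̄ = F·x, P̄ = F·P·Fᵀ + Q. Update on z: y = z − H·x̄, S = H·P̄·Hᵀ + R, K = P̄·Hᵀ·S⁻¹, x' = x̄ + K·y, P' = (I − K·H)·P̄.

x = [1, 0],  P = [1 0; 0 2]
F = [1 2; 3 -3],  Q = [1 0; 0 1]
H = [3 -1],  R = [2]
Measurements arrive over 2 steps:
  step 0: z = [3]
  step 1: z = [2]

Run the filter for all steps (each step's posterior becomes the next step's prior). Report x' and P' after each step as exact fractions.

step 0: x' = [97/58, 119/58], P' = [73/58 193/58; 193/58 1847/174]
step 1: x' = [5208/3371, 26264/10113], P' = [23567/50565 2981/3371; 2981/3371 31417/10113]

step 0: x̄ = F·x = [1, 3]
step 0: P̄ = F·P·Fᵀ + Q = [10 -9; -9 28]
step 0: y = z − H·x̄ = [3]
step 0: S = H·P̄·Hᵀ + R = [174]
step 0: K = P̄·Hᵀ·S⁻¹ = [13/58; -55/174]
step 0: x' = x̄ + K·y = [97/58, 119/58]
step 0: P' = (I − K·H)·P̄ = [73/58 193/58; 193/58 1847/174]
step 1: x̄ = F·x = [335/58, -33/29]
step 1: P̄ = F·P·Fᵀ + Q = [10097/174 -1448/29; -1448/29 1391/29]
step 1: y = z − H·x̄ = [-955/58]
step 1: S = H·P̄·Hᵀ + R = [50565/58]
step 1: K = P̄·Hᵀ·S⁻¹ = [4331/16855; -2294/10113]
step 1: x' = x̄ + K·y = [5208/3371, 26264/10113]
step 1: P' = (I − K·H)·P̄ = [23567/50565 2981/3371; 2981/3371 31417/10113]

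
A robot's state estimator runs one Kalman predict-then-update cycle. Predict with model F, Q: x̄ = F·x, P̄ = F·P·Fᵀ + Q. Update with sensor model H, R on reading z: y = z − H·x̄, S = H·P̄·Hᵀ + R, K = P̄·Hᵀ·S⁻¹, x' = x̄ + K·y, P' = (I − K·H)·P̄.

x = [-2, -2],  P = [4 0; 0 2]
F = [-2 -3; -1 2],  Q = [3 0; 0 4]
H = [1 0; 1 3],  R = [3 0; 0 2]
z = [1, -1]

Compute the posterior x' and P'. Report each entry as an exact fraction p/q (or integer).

x̄ = F·x = [10, -2]
P̄ = F·P·Fᵀ + Q = [37 -4; -4 16]
y = z − H·x̄ = [-9, -5]
S = H·P̄·Hᵀ + R = [40 25; 25 159]
K = P̄·Hᵀ·S⁻¹ = [5258/5735 15/1147; -56/185 12/37]
x' = x̄ + K·y = [9653/5735, -166/185]
P' = (I − K·H)·P̄ = [15774/5735 -168/185; -168/185 96/185]

x' = [9653/5735, -166/185]
P' = [15774/5735 -168/185; -168/185 96/185]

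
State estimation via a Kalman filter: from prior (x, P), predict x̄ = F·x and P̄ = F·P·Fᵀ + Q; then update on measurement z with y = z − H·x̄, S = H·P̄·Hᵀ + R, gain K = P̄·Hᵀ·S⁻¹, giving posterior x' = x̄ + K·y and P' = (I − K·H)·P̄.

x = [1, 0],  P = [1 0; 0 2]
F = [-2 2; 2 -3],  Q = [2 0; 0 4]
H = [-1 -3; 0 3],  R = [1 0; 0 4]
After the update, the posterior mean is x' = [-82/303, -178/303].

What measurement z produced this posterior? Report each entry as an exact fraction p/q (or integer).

z = [2, -2]

x̄ = F·x = [-2, 2]
P̄ = F·P·Fᵀ + Q = [14 -16; -16 26]
S = H·P̄·Hᵀ + R = [153 -186; -186 238]
K = P̄·Hᵀ·S⁻¹ = [-418/909 -170/303; -124/909 67/303]
x' − x̄ = [524/303, -784/303] = K·y
y = (KᵀK)⁻¹·Kᵀ·(x' − x̄) = [6, -8]
z = y + H·x̄ = [6, -8] + [-4, 6] = [2, -2]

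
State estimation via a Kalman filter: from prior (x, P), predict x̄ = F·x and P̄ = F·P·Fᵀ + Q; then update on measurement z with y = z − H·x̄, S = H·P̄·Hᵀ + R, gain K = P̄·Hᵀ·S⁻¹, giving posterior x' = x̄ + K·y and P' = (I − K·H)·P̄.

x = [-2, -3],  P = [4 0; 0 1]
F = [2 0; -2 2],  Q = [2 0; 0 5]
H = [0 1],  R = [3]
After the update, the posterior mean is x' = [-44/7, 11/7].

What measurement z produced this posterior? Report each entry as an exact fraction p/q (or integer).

z = [2]

x̄ = F·x = [-4, -2]
P̄ = F·P·Fᵀ + Q = [18 -16; -16 25]
S = H·P̄·Hᵀ + R = [28]
K = P̄·Hᵀ·S⁻¹ = [-4/7; 25/28]
x' − x̄ = [-16/7, 25/7] = K·y
y = (KᵀK)⁻¹·Kᵀ·(x' − x̄) = [4]
z = y + H·x̄ = [4] + [-2] = [2]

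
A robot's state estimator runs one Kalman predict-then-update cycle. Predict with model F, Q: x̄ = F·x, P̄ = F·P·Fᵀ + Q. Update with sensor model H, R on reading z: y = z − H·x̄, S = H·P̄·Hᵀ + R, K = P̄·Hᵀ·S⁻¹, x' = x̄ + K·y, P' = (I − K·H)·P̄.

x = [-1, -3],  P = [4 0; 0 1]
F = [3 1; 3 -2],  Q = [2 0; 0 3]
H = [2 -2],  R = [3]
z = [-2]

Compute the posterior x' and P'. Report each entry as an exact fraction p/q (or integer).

x' = [-194/59, -111/59]
P' = [2201/59 2186/59; 2186/59 2213/59]

x̄ = F·x = [-6, 3]
P̄ = F·P·Fᵀ + Q = [39 34; 34 43]
y = z − H·x̄ = [16]
S = H·P̄·Hᵀ + R = [59]
K = P̄·Hᵀ·S⁻¹ = [10/59; -18/59]
x' = x̄ + K·y = [-194/59, -111/59]
P' = (I − K·H)·P̄ = [2201/59 2186/59; 2186/59 2213/59]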